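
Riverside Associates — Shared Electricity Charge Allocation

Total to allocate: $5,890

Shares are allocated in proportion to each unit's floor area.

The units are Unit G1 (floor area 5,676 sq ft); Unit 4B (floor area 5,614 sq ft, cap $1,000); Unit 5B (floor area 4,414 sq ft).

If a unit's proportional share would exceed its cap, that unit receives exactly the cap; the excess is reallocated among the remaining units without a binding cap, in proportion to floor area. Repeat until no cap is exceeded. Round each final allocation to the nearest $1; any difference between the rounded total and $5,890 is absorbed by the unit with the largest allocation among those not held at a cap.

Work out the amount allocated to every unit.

Floor area total: 15,704.
Unconstrained shares: Unit G1 2,128.86; Unit 4B 2,105.61; Unit 5B 1,655.53.
Capped: Unit 4B ($1,000); residual $4,890 reallocated over remaining floor area 10,090.
Redistributed shares: Unit G1 2,750.81 → $2,751; Unit 5B 2,139.19 → $2,139.

Unit G1: $2,751 · Unit 4B: $1,000 · Unit 5B: $2,139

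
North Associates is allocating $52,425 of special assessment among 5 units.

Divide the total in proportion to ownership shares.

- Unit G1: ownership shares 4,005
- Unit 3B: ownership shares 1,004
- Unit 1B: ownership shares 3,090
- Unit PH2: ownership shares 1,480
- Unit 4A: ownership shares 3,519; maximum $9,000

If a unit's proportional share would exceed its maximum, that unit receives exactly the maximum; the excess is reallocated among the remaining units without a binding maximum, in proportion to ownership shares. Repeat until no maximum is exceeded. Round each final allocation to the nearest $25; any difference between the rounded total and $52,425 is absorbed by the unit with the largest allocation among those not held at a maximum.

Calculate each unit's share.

Unit G1: $18,175 | Unit 3B: $4,550 | Unit 1B: $14,000 | Unit PH2: $6,700 | Unit 4A: $9,000

Ownership shares total: 13,098.
Pro-rata shares before constraints: Unit G1 16,030.09; Unit 3B 4,018.53; Unit 1B 12,367.79; Unit PH2 5,923.73; Unit 4A 14,084.87.
Cap binds for Unit 4A ($9,000); remaining pool $43,425 reallocated over remaining ownership shares 9,579.
Shares after redistribution: Unit G1 18,156.08 → $18,150; Unit 3B 4,551.49 → $4,550; Unit 1B 14,008.06 → $14,000; Unit PH2 6,709.36 → $6,700.
Rounding difference +$25 applied to Unit G1 → $18,175.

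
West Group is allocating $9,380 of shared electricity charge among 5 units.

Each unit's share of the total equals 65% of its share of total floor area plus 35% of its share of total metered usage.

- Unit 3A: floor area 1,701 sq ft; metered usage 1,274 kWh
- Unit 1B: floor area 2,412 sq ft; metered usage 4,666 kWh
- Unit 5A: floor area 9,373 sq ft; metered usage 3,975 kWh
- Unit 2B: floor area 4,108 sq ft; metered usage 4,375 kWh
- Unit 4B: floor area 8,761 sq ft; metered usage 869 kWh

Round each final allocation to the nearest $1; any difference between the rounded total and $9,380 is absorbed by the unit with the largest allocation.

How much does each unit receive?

Unit 3A: $669; Unit 1B: $1,569; Unit 5A: $3,029; Unit 2B: $1,898; Unit 4B: $2,215

Floor area total 26,355; metered usage total 15,159.
Composite weights (65% floor area + 35% metered usage): Unit 3A 0.0714; Unit 1B 0.1672; Unit 5A 0.3229; Unit 2B 0.2023; Unit 4B 0.2361.
Pro-rata amounts: Unit 3A 669.42; Unit 1B 1,568.52; Unit 5A 3,029.23; Unit 2B 1,897.85; Unit 4B 2,214.98.
After rounding ($1): Unit 3A $669; Unit 1B $1,569; Unit 5A $3,029; Unit 2B $1,898; Unit 4B $2,215. Sum = $9,380.
No rounding difference to absorb.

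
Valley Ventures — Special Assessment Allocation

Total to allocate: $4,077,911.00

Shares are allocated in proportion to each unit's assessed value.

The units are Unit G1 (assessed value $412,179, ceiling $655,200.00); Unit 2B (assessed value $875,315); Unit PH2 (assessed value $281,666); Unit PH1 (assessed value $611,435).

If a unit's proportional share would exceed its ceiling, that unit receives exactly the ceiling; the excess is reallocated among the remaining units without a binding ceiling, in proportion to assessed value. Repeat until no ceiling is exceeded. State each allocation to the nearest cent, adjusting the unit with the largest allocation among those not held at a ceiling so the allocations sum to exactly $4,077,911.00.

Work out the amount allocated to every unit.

Total assessed value = 2,180,595.
Pro-rata shares before constraints: Unit G1 770,812.2224; Unit 2B 1,636,918.6699; Unit PH2 526,741.0407; Unit PH1 1,143,439.0670.
Cap binds for Unit G1 ($655,200.00); remaining pool $3,422,711.00 reallocated over remaining assessed value 1,768,416.
Shares after redistribution: Unit 2B 1,694,143.3910 → $1,694,143.39; Unit PH2 545,155.2782 → $545,155.28; Unit PH1 1,183,412.3307 → $1,183,412.33.

Unit G1: $655,200.00 · Unit 2B: $1,694,143.39 · Unit PH2: $545,155.28 · Unit PH1: $1,183,412.33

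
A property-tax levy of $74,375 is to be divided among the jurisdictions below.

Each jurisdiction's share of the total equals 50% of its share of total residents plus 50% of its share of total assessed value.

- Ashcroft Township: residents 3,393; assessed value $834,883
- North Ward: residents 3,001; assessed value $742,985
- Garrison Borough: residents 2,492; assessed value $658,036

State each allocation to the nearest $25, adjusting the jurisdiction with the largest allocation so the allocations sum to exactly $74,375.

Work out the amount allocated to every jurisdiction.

Ashcroft Township: $28,075 | North Ward: $24,925 | Garrison Borough: $21,375

Totals — residents 8,886, assessed value 2,235,904.
Blended shares (50% residents + 50% assessed value): Ashcroft Township 0.3776; North Ward 0.3350; Garrison Borough 0.2874.
Unrounded shares: Ashcroft Township 28,085.30; North Ward 24,916.35; Garrison Borough 21,373.34.
Rounded to nearest $25: Ashcroft Township $28,075; North Ward $24,925; Garrison Borough $21,375. Sum = $74,375.
No rounding difference to absorb.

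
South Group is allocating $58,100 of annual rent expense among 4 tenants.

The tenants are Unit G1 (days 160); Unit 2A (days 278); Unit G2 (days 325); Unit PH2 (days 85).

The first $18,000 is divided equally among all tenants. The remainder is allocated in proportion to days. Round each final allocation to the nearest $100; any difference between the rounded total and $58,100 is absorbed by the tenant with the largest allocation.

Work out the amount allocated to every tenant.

First tranche $18,000 split equally: $4,500 each.
Remainder $40,100 by days (total 848): Unit G1 7,566.04 → $7,600; Unit 2A 13,145.99 → $13,100; Unit G2 15,368.51 → $15,400; Unit PH2 4,019.46 → $4,000.
Totals: Unit G1 $4,500 + $7,600 = $12,100; Unit 2A $4,500 + $13,100 = $17,600; Unit G2 $4,500 + $15,400 = $19,900; Unit PH2 $4,500 + $4,000 = $8,500.

Unit G1: $12,100 · Unit 2A: $17,600 · Unit G2: $19,900 · Unit PH2: $8,500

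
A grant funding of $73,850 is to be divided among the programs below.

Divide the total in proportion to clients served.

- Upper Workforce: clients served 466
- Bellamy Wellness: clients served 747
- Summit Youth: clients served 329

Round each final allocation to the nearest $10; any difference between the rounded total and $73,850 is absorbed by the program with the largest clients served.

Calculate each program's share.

Upper Workforce: $22,320 · Bellamy Wellness: $35,770 · Summit Youth: $15,760

Clients served total: 1,542.
Raw shares: Upper Workforce 466/1,542 × $73,850 = 22,317.83; Bellamy Wellness 747/1,542 × $73,850 = 35,775.58; Summit Youth 329/1,542 × $73,850 = 15,756.58.
At nearest $10: Upper Workforce $22,320; Bellamy Wellness $35,780; Summit Youth $15,760. Sum = $73,860.
Difference $73,850 − $73,860 = −$10 applied to largest clients served (Bellamy Wellness): Bellamy Wellness becomes $35,770.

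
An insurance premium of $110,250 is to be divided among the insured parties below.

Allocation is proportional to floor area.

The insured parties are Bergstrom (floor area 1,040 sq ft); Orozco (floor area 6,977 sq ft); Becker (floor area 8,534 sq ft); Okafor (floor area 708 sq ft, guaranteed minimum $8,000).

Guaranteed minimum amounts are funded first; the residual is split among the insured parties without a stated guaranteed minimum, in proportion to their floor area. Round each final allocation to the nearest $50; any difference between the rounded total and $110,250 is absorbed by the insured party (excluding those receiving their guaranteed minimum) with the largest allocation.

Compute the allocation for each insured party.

Guaranteed amounts: Okafor $8,000. Balance $102,250.
Balance split over remaining floor area 16,551: Bergstrom 6,424.99 → $6,400; Orozco 43,103.03 → $43,100; Becker 52,721.98 → $52,700.
Rounding difference +$50 applied to Becker → $52,750.

Bergstrom: $6,400; Orozco: $43,100; Becker: $52,750; Okafor: $8,000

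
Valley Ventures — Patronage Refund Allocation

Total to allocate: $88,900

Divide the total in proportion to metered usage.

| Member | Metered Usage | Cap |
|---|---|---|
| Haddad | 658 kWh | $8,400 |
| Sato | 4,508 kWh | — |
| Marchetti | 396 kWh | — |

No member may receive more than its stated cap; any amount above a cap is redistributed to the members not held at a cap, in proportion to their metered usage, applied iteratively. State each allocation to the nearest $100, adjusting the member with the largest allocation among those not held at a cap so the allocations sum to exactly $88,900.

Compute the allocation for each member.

Metered usage total: 5,562.
Pro-rata shares before constraints: Haddad 10,517.12; Sato 72,053.43; Marchetti 6,329.45.
Capped: Haddad ($8,400); balance $80,500 reallocated over remaining metered usage 4,904.
Redistributed shares: Sato 73,999.59 → $74,000; Marchetti 6,500.41 → $6,500.

Haddad: $8,400 | Sato: $74,000 | Marchetti: $6,500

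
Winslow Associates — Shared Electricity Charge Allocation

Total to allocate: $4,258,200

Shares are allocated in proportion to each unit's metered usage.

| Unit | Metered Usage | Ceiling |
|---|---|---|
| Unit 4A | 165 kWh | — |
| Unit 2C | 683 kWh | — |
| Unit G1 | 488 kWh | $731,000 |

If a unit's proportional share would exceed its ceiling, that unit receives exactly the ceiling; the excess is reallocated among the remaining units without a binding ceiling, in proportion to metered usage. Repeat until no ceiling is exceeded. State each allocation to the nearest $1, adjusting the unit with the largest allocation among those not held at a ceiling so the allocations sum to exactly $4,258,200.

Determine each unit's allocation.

Combined metered usage = 1,336.
Proportional shares (ignoring caps): Unit 4A 525,900.45; Unit 2C 2,176,909.13; Unit G1 1,555,390.42.
Capped: Unit G1 ($731,000); residual $3,527,200 reallocated over remaining metered usage 848.
Remaining shares: Unit 4A 686,306.60 → $686,307; Unit 2C 2,840,893.40 → $2,840,893.

Unit 4A: $686,307 · Unit 2C: $2,840,893 · Unit G1: $731,000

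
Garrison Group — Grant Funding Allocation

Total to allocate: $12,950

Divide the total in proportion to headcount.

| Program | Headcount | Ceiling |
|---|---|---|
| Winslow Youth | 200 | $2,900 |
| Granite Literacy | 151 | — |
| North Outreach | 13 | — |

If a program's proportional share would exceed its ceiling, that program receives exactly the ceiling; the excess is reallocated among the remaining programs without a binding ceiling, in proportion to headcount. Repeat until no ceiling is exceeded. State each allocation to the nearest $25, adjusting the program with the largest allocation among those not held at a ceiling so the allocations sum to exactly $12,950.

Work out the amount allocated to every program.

Winslow Youth: $2,900 | Granite Literacy: $9,250 | North Outreach: $800

Combined headcount = 364.
Pro-rata shares before constraints: Winslow Youth 7,115.38; Granite Literacy 5,372.12; North Outreach 462.50.
Held at cap: Winslow Youth ($2,900); balance $10,050 reallocated over remaining headcount 164.
Redistributed shares: Granite Literacy 9,253.35 → $9,250; North Outreach 796.65 → $800.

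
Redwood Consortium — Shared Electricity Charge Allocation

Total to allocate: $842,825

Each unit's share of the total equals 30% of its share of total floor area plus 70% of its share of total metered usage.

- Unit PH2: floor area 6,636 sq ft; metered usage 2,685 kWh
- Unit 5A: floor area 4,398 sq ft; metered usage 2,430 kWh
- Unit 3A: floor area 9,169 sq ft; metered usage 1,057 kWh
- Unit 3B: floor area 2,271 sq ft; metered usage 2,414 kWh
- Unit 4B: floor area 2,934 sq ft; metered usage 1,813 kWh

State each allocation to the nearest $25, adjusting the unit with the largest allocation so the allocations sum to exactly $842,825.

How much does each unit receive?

Floor area total 25,408; metered usage total 10,399.
Blended shares (30% floor area + 70% metered usage): Unit PH2 0.2591; Unit 5A 0.2155; Unit 3A 0.1794; Unit 3B 0.1893; Unit 4B 0.1567.
Pro-rata amounts: Unit PH2 218,369.05; Unit 5A 181,630.43; Unit 3A 151,213.13; Unit 3B 159,555.86; Unit 4B 132,056.53.
At nearest $25: Unit PH2 $218,375; Unit 5A $181,625; Unit 3A $151,225; Unit 3B $159,550; Unit 4B $132,050. Sum = $842,825.
No rounding difference to absorb.

Unit PH2: $218,375 · Unit 5A: $181,625 · Unit 3A: $151,225 · Unit 3B: $159,550 · Unit 4B: $132,050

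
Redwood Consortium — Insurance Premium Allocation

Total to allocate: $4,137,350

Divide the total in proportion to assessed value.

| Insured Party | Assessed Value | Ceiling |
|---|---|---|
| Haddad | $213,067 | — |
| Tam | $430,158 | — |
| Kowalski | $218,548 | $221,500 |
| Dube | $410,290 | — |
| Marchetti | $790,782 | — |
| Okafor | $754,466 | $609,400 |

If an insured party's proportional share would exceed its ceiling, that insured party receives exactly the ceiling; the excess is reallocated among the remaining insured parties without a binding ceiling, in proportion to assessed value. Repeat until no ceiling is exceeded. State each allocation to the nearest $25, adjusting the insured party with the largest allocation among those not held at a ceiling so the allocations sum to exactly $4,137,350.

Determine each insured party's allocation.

Haddad: $381,975; Tam: $771,175; Kowalski: $221,500; Dube: $735,575; Marchetti: $1,417,725; Okafor: $609,400

Total assessed value = 2,817,311.
Proportional shares (ignoring caps): Haddad 312,898.63; Tam 631,706.69; Kowalski 320,947.73; Dube 602,529.62; Marchetti 1,161,299.52; Okafor 1,107,967.81.
Cap binds for Kowalski ($221,500), Okafor ($609,400); balance $3,306,450 reallocated over remaining assessed value 1,844,297.
Redistributed shares: Haddad 381,985.86 → $381,975; Tam 771,185.94 → $771,175; Dube 735,566.65 → $735,575; Marchetti 1,417,711.54 → $1,417,700.
Rounding difference +$25 applied to Marchetti → $1,417,725.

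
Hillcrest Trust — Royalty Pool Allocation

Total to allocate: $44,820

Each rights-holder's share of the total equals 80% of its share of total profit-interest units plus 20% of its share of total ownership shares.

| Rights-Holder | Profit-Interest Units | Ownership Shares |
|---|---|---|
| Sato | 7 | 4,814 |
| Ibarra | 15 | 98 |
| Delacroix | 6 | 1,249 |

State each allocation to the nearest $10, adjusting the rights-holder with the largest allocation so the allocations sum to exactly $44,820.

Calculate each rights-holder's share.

Sato: $15,970 | Ibarra: $19,350 | Delacroix: $9,500

Profit-interest units total 28; ownership shares total 6,161.
Composite weights (80% profit-interest units + 20% ownership shares): Sato 0.3563; Ibarra 0.4318; Delacroix 0.2120.
Pro-rata amounts: Sato 15,968.17; Ibarra 19,351.16; Delacroix 9,500.67.
At nearest $10: Sato $15,970; Ibarra $19,350; Delacroix $9,500. Sum = $44,820.
Rounded total matches; no reconciliation needed.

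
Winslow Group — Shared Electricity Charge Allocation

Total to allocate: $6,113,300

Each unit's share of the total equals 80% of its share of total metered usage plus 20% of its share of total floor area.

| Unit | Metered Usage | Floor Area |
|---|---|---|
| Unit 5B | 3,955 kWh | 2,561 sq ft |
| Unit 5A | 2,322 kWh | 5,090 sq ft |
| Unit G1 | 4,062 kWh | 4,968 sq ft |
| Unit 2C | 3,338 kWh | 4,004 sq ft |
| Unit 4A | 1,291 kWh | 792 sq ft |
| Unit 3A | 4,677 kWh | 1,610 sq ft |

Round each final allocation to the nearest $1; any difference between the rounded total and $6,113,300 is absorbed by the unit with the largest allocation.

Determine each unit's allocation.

Unit 5B: $1,149,186; Unit 5A: $905,178; Unit G1: $1,330,512; Unit 2C: $1,088,319; Unit 4A: $372,294; Unit 3A: $1,267,811

Totals — metered usage 19,645, floor area 19,025.
Blended shares (80% metered usage + 20% floor area): Unit 5B 0.1880; Unit 5A 0.1481; Unit G1 0.2176; Unit 2C 0.1780; Unit 4A 0.0609; Unit 3A 0.2074.
Raw shares: Unit 5B 1,149,185.86; Unit 5A 905,177.71; Unit G1 1,330,511.79; Unit 2C 1,088,318.96; Unit 4A 372,294.23; Unit 3A 1,267,811.46.
At nearest $1: Unit 5B $1,149,186; Unit 5A $905,178; Unit G1 $1,330,512; Unit 2C $1,088,319; Unit 4A $372,294; Unit 3A $1,267,811. Sum = $6,113,300.
No rounding difference to absorb.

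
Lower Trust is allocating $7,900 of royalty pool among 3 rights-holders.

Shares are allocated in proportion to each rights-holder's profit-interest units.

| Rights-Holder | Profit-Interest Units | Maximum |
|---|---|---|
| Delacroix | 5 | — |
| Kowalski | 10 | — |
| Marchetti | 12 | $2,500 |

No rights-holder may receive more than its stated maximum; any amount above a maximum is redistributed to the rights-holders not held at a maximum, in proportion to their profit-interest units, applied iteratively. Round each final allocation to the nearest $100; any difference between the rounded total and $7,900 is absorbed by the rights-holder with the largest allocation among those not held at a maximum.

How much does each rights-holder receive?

Delacroix: $1,800; Kowalski: $3,600; Marchetti: $2,500

Sum of profit-interest units: 27.
Proportional shares (ignoring caps): Delacroix 1,462.96; Kowalski 2,925.93; Marchetti 3,511.11.
Cap binds for Marchetti ($2,500); residual $5,400 reallocated over remaining profit-interest units 15.
Remaining shares: Delacroix 1,800.00 → $1,800; Kowalski 3,600.00 → $3,600.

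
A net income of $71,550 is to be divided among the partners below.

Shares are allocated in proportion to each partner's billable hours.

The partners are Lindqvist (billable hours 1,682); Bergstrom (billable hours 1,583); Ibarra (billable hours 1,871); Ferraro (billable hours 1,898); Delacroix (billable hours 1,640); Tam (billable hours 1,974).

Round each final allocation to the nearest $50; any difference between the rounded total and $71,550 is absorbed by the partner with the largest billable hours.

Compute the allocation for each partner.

Combined billable hours = 1,682 + 1,583 + 1,871 + 1,898 + 1,640 + 1,974 = 10,648.
Raw shares: Lindqvist 11,302.32; Bergstrom 10,637.08; Ibarra 12,572.32; Ferraro 12,753.75; Delacroix 11,020.10; Tam 13,264.43.
Rounded to nearest $50: Lindqvist $11,300; Bergstrom $10,650; Ibarra $12,550; Ferraro $12,750; Delacroix $11,000; Tam $13,250. Sum = $71,500.
Difference $71,550 − $71,500 = +$50 applied to largest billable hours (Tam): Tam becomes $13,300.

Lindqvist: $11,300; Bergstrom: $10,650; Ibarra: $12,550; Ferraro: $12,750; Delacroix: $11,000; Tam: $13,300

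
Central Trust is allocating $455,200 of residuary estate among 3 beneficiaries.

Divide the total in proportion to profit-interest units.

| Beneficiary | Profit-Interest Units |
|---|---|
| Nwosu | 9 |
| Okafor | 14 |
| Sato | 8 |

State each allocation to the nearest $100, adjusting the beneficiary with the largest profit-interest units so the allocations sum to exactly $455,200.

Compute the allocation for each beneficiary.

Nwosu: $132,200; Okafor: $205,500; Sato: $117,500

Total profit-interest units = 9 + 14 + 8 = 31.
Pro-rata amounts: Nwosu 132,154.84; Okafor 205,574.19; Sato 117,470.97.
After rounding ($100): Nwosu $132,200; Okafor $205,600; Sato $117,500. Sum = $455,300.
Difference $455,200 − $455,300 = −$100 applied to largest profit-interest units (Okafor): Okafor becomes $205,500.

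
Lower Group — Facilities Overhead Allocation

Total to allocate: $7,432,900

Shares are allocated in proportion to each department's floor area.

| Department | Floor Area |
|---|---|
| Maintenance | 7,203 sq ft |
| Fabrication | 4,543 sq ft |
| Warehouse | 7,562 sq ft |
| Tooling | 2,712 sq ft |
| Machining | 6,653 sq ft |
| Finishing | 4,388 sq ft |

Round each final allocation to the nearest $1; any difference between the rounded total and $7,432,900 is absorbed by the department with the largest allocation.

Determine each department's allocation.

Total floor area = 33,061.
Unrounded shares: Maintenance 7,203/33,061 × $7,432,900 = 1,619,405.91; Fabrication 4,543/33,061 × $7,432,900 = 1,021,374.57; Warehouse 7,562/33,061 × $7,432,900 = 1,700,117.66; Tooling 2,712/33,061 × $7,432,900 = 609,722.17; Machining 6,653/33,061 × $7,432,900 = 1,495,752.81; Finishing 4,388/33,061 × $7,432,900 = 986,526.88.
After rounding ($1): Maintenance $1,619,406; Fabrication $1,021,375; Warehouse $1,700,118; Tooling $609,722; Machining $1,495,753; Finishing $986,527. Sum = $7,432,901.
Difference $7,432,900 − $7,432,901 = −$1 applied to largest allocation (Warehouse): Warehouse becomes $1,700,117.

Maintenance: $1,619,406 | Fabrication: $1,021,375 | Warehouse: $1,700,117 | Tooling: $609,722 | Machining: $1,495,753 | Finishing: $986,527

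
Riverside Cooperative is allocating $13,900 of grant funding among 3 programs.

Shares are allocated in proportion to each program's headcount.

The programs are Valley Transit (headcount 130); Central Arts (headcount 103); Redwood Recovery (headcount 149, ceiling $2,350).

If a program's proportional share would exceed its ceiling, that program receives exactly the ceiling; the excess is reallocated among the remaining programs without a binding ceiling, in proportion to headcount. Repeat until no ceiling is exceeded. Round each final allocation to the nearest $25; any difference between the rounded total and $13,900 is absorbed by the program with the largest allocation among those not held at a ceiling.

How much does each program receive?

Headcount total: 382.
Proportional shares (ignoring caps): Valley Transit 4,730.37; Central Arts 3,747.91; Redwood Recovery 5,421.73.
Cap binds for Redwood Recovery ($2,350); residual $11,550 reallocated over remaining headcount 233.
Shares after redistribution: Valley Transit 6,444.21 → $6,450; Central Arts 5,105.79 → $5,100.

Valley Transit: $6,450; Central Arts: $5,100; Redwood Recovery: $2,350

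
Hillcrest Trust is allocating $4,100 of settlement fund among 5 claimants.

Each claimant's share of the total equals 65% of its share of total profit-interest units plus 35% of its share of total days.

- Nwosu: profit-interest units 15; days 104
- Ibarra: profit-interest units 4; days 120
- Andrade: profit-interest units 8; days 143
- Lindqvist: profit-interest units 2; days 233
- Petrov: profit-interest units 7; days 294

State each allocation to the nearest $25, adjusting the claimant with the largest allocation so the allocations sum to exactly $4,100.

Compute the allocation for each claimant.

Profit-interest units total 36; days total 894.
Composite weights (65% profit-interest units + 35% days): Nwosu 0.3115; Ibarra 0.1192; Andrade 0.2004; Lindqvist 0.1273; Petrov 0.2415.
Unrounded shares: Nwosu 1,277.35; Ibarra 488.73; Andrade 821.76; Lindqvist 522.05; Petrov 990.11.
After rounding ($25): Nwosu $1,275; Ibarra $500; Andrade $825; Lindqvist $525; Petrov $1,000. Sum = $4,125.
Difference $4,100 − $4,125 = −$25 applied to largest allocation (Nwosu): Nwosu becomes $1,250.

Nwosu: $1,250 | Ibarra: $500 | Andrade: $825 | Lindqvist: $525 | Petrov: $1,000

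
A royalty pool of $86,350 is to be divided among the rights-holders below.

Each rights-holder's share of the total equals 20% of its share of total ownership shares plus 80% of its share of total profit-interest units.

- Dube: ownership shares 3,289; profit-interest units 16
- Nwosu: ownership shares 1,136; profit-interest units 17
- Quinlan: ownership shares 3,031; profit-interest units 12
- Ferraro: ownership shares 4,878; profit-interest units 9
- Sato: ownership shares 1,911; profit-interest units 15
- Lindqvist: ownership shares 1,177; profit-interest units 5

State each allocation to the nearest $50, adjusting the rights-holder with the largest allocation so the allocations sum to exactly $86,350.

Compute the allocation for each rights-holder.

Dube: $18,600; Nwosu: $17,150; Quinlan: $14,600; Ferraro: $13,850; Sato: $16,150; Lindqvist: $6,000

Totals — ownership shares 15,422, profit-interest units 74.
Blended shares (20% ownership shares + 80% profit-interest units): Dube 0.2156; Nwosu 0.1985; Quinlan 0.1690; Ferraro 0.1606; Sato 0.1869; Lindqvist 0.0693.
Raw shares: Dube 18,619.33; Nwosu 17,141.86; Quinlan 14,596.36; Ferraro 13,864.15; Sato 16,142.70; Lindqvist 5,985.61.
After rounding ($50): Dube $18,600; Nwosu $17,150; Quinlan $14,600; Ferraro $13,850; Sato $16,150; Lindqvist $6,000. Sum = $86,350.
Rounded total matches; no reconciliation needed.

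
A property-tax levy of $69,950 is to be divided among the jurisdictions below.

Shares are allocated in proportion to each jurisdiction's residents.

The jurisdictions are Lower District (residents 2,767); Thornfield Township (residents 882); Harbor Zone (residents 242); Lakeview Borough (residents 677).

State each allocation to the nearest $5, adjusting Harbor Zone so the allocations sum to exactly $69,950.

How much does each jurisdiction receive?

Residents total: 4,568.
Unrounded shares: Lower District 2,767/4,568 × $69,950 = 42,371.20; Thornfield Township 882/4,568 × $69,950 = 13,506.11; Harbor Zone 242/4,568 × $69,950 = 3,705.76; Lakeview Borough 677/4,568 × $69,950 = 10,366.93.
After rounding ($5): Lower District $42,370; Thornfield Township $13,505; Harbor Zone $3,705; Lakeview Borough $10,365. Sum = $69,945.
Difference $69,950 − $69,945 = +$5 applied to Harbor Zone: Harbor Zone becomes $3,710.

Lower District: $42,370 · Thornfield Township: $13,505 · Harbor Zone: $3,710 · Lakeview Borough: $10,365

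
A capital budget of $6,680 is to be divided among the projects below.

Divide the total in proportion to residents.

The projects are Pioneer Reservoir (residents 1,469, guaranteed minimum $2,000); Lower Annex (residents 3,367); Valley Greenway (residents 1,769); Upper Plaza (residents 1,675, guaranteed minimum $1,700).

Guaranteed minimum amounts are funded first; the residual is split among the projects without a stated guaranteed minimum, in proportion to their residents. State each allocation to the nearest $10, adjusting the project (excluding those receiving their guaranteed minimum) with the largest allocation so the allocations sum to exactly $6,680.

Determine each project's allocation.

Pioneer Reservoir: $2,000 · Lower Annex: $1,950 · Valley Greenway: $1,030 · Upper Plaza: $1,700

Fund the minimums — Pioneer Reservoir $2,000; Upper Plaza $1,700. Remaining pool $2,980.
Remaining pool split over remaining residents 5,136: Lower Annex 1,953.59 → $1,950; Valley Greenway 1,026.41 → $1,030.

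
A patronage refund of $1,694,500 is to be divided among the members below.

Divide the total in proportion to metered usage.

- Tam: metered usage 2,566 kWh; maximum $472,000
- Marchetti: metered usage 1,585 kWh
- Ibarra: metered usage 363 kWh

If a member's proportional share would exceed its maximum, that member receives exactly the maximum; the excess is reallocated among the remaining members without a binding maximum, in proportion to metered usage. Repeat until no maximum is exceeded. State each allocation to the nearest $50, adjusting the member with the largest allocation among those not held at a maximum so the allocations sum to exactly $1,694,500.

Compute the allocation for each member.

Metered usage total: 4,514.
Unconstrained shares: Tam 963,244.79; Marchetti 594,989.48; Ibarra 136,265.73.
Held at cap: Tam ($472,000); residual $1,222,500 reallocated over remaining metered usage 1,948.
Remaining shares: Marchetti 994,693.28 → $994,700; Ibarra 227,806.72 → $227,800.

Tam: $472,000 | Marchetti: $994,700 | Ibarra: $227,800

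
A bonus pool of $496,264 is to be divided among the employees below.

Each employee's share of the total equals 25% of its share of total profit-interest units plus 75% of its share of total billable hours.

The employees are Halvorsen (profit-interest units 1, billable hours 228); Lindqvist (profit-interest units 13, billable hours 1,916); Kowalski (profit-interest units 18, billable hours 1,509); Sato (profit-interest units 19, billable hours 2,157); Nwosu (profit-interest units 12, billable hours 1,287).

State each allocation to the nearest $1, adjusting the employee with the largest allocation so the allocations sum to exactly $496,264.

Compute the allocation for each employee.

Profit-interest units total 63; billable hours total 7,097.
Blended shares (25% profit-interest units + 75% billable hours): Halvorsen 0.0281; Lindqvist 0.2541; Kowalski 0.2309; Sato 0.3033; Nwosu 0.1836.
Proportional shares: Halvorsen 13,926.63; Lindqvist 126,084.42; Kowalski 114,586.05; Sato 150,539.33; Nwosu 91,127.58.
After rounding ($1): Halvorsen $13,927; Lindqvist $126,084; Kowalski $114,586; Sato $150,539; Nwosu $91,128. Sum = $496,264.
Sum already equals the total — no adjustment.

Halvorsen: $13,927 · Lindqvist: $126,084 · Kowalski: $114,586 · Sato: $150,539 · Nwosu: $91,128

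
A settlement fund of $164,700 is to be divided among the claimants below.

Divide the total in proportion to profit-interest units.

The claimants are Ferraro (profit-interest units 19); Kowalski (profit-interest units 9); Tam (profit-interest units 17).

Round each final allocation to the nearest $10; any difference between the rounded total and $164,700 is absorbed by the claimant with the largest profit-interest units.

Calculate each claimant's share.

Total profit-interest units = 19 + 9 + 17 = 45.
Pro-rata amounts: Ferraro 69,540.00; Kowalski 32,940.00; Tam 62,220.00.
After rounding ($10): Ferraro $69,540; Kowalski $32,940; Tam $62,220. Sum = $164,700.
Sum already equals the total — no adjustment.

Ferraro: $69,540 | Kowalski: $32,940 | Tam: $62,220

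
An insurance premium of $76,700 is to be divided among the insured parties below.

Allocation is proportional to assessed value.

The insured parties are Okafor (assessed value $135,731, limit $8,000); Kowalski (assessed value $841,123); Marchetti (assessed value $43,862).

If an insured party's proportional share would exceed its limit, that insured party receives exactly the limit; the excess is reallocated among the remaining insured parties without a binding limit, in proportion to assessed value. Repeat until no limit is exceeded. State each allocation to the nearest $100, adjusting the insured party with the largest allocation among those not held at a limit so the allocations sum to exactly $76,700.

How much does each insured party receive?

Combined assessed value = 1,020,716.
Pro-rata shares before constraints: Okafor 10,199.28; Kowalski 63,204.78; Marchetti 3,295.94.
Capped: Okafor ($8,000); residual $68,700 reallocated over remaining assessed value 884,985.
Remaining shares: Kowalski 65,295.06 → $65,300; Marchetti 3,404.94 → $3,400.

Okafor: $8,000 | Kowalski: $65,300 | Marchetti: $3,400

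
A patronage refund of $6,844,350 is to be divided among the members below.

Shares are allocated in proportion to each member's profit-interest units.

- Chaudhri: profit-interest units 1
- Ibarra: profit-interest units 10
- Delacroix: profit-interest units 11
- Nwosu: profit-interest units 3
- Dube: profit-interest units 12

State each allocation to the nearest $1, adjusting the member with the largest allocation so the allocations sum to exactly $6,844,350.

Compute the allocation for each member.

Sum of profit-interest units: 37.
Pro-rata amounts: Chaudhri 1/37 × $6,844,350 = 184,982.43; Ibarra 10/37 × $6,844,350 = 1,849,824.32; Delacroix 11/37 × $6,844,350 = 2,034,806.76; Nwosu 3/37 × $6,844,350 = 554,947.30; Dube 12/37 × $6,844,350 = 2,219,789.19.
After rounding ($1): Chaudhri $184,982; Ibarra $1,849,824; Delacroix $2,034,807; Nwosu $554,947; Dube $2,219,789. Sum = $6,844,349.
Difference $6,844,350 − $6,844,349 = +$1 applied to largest allocation (Dube): Dube becomes $2,219,790.

Chaudhri: $184,982 | Ibarra: $1,849,824 | Delacroix: $2,034,807 | Nwosu: $554,947 | Dube: $2,219,790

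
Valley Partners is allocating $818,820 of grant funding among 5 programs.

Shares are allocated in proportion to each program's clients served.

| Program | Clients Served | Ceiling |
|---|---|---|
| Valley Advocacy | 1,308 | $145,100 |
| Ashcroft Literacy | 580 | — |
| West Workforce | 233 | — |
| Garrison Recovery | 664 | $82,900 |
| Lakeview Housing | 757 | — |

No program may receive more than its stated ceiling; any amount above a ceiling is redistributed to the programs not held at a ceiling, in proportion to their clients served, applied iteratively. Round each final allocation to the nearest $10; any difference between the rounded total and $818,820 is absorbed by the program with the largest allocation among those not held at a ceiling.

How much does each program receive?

Valley Advocacy: $145,100 · Ashcroft Literacy: $218,260 · West Workforce: $87,680 · Garrison Recovery: $82,900 · Lakeview Housing: $284,880

Clients served total: 3,542.
Unconstrained shares: Valley Advocacy 302,376.22; Ashcroft Literacy 134,081.20; West Workforce 53,863.65; Garrison Recovery 153,499.85; Lakeview Housing 174,999.08.
Cap binds for Valley Advocacy ($145,100), Garrison Recovery ($82,900); remaining pool $590,820 reallocated over remaining clients served 1,570.
Redistributed shares: Ashcroft Literacy 218,264.71 → $218,260; West Workforce 87,682.20 → $87,680; Lakeview Housing 284,873.08 → $284,870.
Rounding difference +$10 applied to Lakeview Housing → $284,880.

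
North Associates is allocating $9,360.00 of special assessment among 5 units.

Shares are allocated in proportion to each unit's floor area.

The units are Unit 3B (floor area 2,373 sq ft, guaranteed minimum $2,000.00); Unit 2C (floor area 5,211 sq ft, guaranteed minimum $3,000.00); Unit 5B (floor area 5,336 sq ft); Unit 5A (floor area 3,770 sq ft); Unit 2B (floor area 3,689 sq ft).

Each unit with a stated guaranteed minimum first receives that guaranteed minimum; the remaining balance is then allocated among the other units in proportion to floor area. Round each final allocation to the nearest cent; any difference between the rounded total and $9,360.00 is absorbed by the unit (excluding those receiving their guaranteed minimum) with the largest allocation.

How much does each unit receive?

Unit 3B: $2,000.00 · Unit 2C: $3,000.00 · Unit 5B: $1,818.28 · Unit 5A: $1,284.66 · Unit 2B: $1,257.06

Fund the minimums — Unit 3B $2,000.00; Unit 2C $3,000.00. Residual $4,360.00.
Residual split over remaining floor area 12,795: Unit 5B 1,818.2853 → $1,818.29; Unit 5A 1,284.6581 → $1,284.66; Unit 2B 1,257.0567 → $1,257.06.
Rounding difference −$0.01 applied to Unit 5B → $1,818.28.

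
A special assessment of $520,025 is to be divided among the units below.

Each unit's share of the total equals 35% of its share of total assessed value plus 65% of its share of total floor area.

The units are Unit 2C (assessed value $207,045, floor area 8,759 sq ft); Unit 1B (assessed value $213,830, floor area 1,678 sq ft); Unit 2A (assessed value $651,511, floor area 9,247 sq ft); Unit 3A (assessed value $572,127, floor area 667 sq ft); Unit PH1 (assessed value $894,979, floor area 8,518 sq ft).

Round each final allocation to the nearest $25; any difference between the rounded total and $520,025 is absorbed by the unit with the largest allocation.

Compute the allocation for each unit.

Totals — assessed value 2,539,492, floor area 28,869.
Blended shares (35% assessed value + 65% floor area): Unit 2C 0.2257; Unit 1B 0.0673; Unit 2A 0.2980; Unit 3A 0.0939; Unit PH1 0.3151.
Proportional shares: Unit 2C 117,395.02; Unit 1B 34,972.55; Unit 2A 154,964.30; Unit 3A 48,814.75; Unit PH1 163,878.38.
At nearest $25: Unit 2C $117,400; Unit 1B $34,975; Unit 2A $154,975; Unit 3A $48,825; Unit PH1 $163,875. Sum = $520,050.
Difference $520,025 − $520,050 = −$25 applied to largest allocation (Unit PH1): Unit PH1 becomes $163,850.

Unit 2C: $117,400 · Unit 1B: $34,975 · Unit 2A: $154,975 · Unit 3A: $48,825 · Unit PH1: $163,850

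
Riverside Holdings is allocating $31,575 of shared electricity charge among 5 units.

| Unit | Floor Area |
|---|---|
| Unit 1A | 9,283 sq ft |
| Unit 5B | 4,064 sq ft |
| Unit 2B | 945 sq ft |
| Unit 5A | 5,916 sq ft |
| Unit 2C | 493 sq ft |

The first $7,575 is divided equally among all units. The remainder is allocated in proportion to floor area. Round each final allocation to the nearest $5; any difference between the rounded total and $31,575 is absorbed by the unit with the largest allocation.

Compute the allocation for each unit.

First tranche $7,575 split equally: $1,515 each.
Remainder $24,000 by floor area (total 20,701): Unit 1A 10,762.38 → $10,760; Unit 5B 4,711.66 → $4,710; Unit 2B 1,095.60 → $1,095; Unit 5A 6,858.80 → $6,860; Unit 2C 571.57 → $570.
Rounding difference +$5 on remainder applied to Unit 1A.
Totals: Unit 1A $1,515 + $10,765 = $12,280; Unit 5B $1,515 + $4,710 = $6,225; Unit 2B $1,515 + $1,095 = $2,610; Unit 5A $1,515 + $6,860 = $8,375; Unit 2C $1,515 + $570 = $2,085.

Unit 1A: $12,280 · Unit 5B: $6,225 · Unit 2B: $2,610 · Unit 5A: $8,375 · Unit 2C: $2,085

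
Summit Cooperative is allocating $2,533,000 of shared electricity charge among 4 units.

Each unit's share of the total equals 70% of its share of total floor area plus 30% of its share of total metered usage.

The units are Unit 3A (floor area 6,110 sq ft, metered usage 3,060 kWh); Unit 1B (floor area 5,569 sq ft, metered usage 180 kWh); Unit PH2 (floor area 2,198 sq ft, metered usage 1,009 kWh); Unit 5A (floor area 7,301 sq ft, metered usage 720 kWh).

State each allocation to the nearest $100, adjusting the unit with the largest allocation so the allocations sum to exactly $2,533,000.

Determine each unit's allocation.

Totals — floor area 21,178, metered usage 4,969.
Combined weights (70% floor area + 30% metered usage): Unit 3A 0.3867; Unit 1B 0.1949; Unit PH2 0.1336; Unit 5A 0.2848.
Unrounded shares: Unit 3A 979,511.81; Unit 1B 493,784.22; Unit PH2 338,329.15; Unit 5A 721,374.83.
After rounding ($100): Unit 3A $979,500; Unit 1B $493,800; Unit PH2 $338,300; Unit 5A $721,400. Sum = $2,533,000.
Sum already equals the total — no adjustment.

Unit 3A: $979,500 · Unit 1B: $493,800 · Unit PH2: $338,300 · Unit 5A: $721,400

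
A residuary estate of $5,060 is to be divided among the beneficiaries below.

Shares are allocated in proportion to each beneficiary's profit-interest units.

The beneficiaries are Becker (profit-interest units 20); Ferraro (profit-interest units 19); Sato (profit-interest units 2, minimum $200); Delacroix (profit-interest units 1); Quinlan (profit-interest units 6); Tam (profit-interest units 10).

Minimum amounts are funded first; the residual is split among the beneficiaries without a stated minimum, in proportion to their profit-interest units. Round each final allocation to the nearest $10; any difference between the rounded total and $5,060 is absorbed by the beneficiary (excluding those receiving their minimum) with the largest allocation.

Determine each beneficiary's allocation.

Becker: $1,730 · Ferraro: $1,650 · Sato: $200 · Delacroix: $90 · Quinlan: $520 · Tam: $870

Guaranteed amounts: Sato $200. Remaining pool $4,860.
Remaining pool split over remaining profit-interest units 56: Becker 1,735.71 → $1,740; Ferraro 1,648.93 → $1,650; Delacroix 86.79 → $90; Quinlan 520.71 → $520; Tam 867.86 → $870.
Rounding difference −$10 applied to Becker → $1,730.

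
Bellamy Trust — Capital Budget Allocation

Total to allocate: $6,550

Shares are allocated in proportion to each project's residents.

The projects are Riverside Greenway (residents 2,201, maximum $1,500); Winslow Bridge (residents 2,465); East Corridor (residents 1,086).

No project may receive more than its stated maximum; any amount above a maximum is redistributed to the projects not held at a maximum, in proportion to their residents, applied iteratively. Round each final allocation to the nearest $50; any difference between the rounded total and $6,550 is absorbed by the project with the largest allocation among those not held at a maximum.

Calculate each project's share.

Riverside Greenway: $1,500 | Winslow Bridge: $3,500 | East Corridor: $1,550

Residents total: 5,752.
Pro-rata shares before constraints: Riverside Greenway 2,506.35; Winslow Bridge 2,806.98; East Corridor 1,236.67.
Capped: Riverside Greenway ($1,500); balance $5,050 reallocated over remaining residents 3,551.
Redistributed shares: Winslow Bridge 3,505.56 → $3,500; East Corridor 1,544.44 → $1,550.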